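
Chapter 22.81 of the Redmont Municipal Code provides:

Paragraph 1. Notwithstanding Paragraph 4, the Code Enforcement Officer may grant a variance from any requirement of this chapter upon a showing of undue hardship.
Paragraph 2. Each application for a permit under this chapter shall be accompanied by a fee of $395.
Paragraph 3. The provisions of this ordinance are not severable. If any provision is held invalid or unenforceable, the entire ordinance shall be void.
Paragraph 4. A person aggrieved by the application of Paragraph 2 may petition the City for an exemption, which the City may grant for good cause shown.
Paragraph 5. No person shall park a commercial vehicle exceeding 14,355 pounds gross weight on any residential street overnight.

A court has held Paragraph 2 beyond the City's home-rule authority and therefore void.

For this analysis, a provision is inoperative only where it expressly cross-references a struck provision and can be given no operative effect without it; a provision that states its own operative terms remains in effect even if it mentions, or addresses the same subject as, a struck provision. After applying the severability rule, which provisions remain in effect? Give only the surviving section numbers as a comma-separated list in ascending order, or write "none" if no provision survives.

Paragraph 2 is struck. Paragraph 4 has no operative effect of its own apart from Paragraph 2 and is therefore inoperative. Paragraph 3 provides that the ordinance is not severable, so the invalidity of any one provision voids the entire ordinance. No provision of the ordinance survives.

none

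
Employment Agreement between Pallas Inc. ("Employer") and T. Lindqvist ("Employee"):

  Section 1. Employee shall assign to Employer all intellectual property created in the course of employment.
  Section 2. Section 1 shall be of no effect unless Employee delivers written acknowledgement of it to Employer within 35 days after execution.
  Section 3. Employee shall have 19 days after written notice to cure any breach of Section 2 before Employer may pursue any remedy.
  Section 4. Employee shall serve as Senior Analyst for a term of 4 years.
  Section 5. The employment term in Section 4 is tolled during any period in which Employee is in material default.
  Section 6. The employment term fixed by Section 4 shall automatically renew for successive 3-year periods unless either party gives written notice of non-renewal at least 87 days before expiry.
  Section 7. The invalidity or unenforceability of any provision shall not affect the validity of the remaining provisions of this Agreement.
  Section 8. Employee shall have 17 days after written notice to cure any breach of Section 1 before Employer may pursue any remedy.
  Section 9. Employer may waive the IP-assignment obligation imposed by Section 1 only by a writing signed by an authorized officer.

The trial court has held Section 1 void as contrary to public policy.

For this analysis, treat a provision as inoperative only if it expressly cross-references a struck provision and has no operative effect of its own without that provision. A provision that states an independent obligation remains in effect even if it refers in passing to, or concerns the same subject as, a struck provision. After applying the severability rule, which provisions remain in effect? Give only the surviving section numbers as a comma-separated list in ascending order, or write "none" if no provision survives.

Section 1 is struck. Section 2 has no operative effect of its own apart from Section 1 and is therefore inoperative. Section 8 has no operative effect of its own apart from Section 1 and is therefore inoperative. Section 9 merely fixes the waiver condition for Section 1; with Section 1 gone it has nothing to operate on and falls away. Section 3 operates only by reference to Section 2, so it falls with Section 2. Under the severability clause in Section 7, the remaining provisions continue in force. That leaves Section 4, Section 5, Section 6, and Section 7 in effect.

4, 5, 6, 7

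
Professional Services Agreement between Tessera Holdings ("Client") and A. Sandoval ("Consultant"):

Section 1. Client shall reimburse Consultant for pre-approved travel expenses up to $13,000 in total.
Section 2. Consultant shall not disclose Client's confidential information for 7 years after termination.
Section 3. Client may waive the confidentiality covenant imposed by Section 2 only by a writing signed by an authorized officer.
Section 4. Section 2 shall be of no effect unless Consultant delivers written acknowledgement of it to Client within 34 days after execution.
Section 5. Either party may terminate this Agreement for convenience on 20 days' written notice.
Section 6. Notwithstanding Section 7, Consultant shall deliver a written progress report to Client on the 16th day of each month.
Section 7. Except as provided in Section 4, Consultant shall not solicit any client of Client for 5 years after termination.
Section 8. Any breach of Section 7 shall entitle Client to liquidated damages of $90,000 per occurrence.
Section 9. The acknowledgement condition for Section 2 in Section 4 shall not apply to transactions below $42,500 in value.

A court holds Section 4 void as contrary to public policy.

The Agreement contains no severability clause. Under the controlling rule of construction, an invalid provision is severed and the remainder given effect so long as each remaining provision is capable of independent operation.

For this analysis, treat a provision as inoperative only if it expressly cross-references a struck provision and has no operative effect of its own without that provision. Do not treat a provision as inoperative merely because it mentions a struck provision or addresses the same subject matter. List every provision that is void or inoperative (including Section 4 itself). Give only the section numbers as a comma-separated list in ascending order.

Section 4 is struck. Section 9 has no operative effect of its own apart from Section 4 and is therefore inoperative. Although Section 7 refers to Section 4, its operative terms do not depend on Section 4, so it remains in effect. Under the stated default rule, only provisions that cannot operate independently fall away; the rest are enforced. Section 1, Section 2, Section 3, Section 5, Section 6, Section 7, and Section 8 remain in effect.

4, 9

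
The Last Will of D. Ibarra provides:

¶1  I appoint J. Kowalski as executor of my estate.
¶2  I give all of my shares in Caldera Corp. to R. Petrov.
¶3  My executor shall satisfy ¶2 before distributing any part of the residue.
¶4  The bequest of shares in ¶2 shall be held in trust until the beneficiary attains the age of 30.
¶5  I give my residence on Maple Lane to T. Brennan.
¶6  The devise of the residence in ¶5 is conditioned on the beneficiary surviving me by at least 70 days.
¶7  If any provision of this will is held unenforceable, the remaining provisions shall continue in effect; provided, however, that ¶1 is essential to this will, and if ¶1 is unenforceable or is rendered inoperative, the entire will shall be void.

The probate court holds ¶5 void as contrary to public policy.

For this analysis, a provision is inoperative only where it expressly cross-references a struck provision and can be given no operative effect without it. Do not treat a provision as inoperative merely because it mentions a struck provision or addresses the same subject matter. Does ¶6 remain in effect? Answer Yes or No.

No

¶5 is struck. ¶6 has no operative effect of its own apart from ¶5 and is therefore inoperative. ¶7 makes ¶1 an essential term, but ¶1 is unaffected, so the severability proviso in ¶7 preserves the remaining provisions. ¶1, ¶2, ¶3, ¶4, and ¶7 remain in effect. ¶6 is among the inoperative provisions, so the answer is no.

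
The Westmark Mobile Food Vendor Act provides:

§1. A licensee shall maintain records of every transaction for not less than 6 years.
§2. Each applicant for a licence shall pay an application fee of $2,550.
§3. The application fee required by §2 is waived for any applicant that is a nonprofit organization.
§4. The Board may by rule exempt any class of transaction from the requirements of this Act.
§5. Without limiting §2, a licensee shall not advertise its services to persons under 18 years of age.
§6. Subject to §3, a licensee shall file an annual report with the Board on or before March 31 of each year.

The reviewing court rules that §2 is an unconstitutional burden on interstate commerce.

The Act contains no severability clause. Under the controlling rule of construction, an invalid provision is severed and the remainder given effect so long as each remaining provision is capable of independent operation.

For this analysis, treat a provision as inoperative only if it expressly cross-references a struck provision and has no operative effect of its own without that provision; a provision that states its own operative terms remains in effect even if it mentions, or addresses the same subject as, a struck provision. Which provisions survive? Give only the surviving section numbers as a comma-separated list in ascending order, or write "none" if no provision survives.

1, 4, 5, 6

§2 is struck. The whole of §3 is the nonprofit waiver of the application fee, defined by reference to §2, so §3 cannot stand once §2 is removed. §6 mentions §3 but its own obligation stands independently of §3, so §6 is not affected. Although §5 refers to §2, its operative terms do not depend on §2, so it remains in effect. Under the stated default rule, only provisions that cannot operate independently fall away; the rest are enforced. The provisions still in force are §1, §4, §5, and §6.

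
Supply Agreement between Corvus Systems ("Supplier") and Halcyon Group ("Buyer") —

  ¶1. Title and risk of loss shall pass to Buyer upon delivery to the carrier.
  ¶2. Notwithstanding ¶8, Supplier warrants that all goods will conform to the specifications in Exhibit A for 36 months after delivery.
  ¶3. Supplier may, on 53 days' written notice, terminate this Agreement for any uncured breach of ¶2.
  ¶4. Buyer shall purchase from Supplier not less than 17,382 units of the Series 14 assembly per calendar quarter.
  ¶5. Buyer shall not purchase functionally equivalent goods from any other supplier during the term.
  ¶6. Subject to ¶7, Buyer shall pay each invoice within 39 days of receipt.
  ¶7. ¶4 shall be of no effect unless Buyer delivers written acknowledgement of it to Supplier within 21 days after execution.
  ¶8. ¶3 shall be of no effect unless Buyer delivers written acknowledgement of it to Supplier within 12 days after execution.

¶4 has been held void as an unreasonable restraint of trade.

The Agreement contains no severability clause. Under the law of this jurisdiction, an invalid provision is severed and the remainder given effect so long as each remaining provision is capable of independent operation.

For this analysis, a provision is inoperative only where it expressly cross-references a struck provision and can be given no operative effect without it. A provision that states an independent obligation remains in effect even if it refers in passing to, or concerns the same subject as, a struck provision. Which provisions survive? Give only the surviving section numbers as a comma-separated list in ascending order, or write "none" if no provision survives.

¶4 is struck. ¶7 merely fixes the acknowledgement condition for ¶4; with ¶4 gone it has nothing to operate on and falls away. Although ¶6 refers to ¶7, its operative terms do not depend on ¶7, so it remains in effect. Under the stated default rule, only provisions that cannot operate independently fall away; the rest are enforced. The provisions still in force are ¶1, ¶2, ¶3, ¶5, ¶6, and ¶8.

1, 2, 3, 5, 6, 8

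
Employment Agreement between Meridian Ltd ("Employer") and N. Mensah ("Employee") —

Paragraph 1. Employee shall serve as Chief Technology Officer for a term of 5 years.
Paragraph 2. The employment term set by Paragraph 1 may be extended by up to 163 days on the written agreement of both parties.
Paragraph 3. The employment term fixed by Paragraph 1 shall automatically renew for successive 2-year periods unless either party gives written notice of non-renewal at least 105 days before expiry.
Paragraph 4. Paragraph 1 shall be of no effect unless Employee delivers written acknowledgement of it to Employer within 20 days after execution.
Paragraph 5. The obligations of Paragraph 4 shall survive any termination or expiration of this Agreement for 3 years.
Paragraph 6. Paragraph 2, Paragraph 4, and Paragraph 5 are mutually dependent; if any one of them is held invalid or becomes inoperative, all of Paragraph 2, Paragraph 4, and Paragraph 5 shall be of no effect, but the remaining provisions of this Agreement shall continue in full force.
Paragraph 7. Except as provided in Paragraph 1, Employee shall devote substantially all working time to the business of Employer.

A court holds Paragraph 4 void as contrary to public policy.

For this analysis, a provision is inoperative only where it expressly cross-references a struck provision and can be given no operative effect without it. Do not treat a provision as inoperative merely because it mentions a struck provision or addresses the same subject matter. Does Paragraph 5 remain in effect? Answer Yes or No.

Paragraph 4 is struck. Paragraph 5 operates only by reference to Paragraph 4, so it falls with Paragraph 4. Paragraph 6 declares Paragraph 2, Paragraph 4, and Paragraph 5 mutually dependent; since one of them has fallen, all of them are of no effect. That brings down Paragraph 2 as well. The remainder continues in force under Paragraph 6. Paragraph 1, Paragraph 3, Paragraph 6, and Paragraph 7 remain in effect. Paragraph 5 is among the inoperative provisions, so the answer is no.

No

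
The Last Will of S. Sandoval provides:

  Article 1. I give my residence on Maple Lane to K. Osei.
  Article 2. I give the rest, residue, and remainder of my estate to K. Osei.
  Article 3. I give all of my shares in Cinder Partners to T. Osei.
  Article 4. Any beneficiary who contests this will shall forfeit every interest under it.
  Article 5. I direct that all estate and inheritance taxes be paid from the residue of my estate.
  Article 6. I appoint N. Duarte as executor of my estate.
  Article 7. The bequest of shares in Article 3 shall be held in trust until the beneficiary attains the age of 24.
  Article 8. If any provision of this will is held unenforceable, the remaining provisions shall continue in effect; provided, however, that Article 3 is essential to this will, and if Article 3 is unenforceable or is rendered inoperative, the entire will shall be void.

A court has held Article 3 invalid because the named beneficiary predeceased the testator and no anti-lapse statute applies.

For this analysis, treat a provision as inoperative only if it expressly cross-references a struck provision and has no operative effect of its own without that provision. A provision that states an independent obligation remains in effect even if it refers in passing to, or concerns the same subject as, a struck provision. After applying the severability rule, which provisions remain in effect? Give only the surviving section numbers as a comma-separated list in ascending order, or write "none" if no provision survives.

none

Article 3 is struck. Article 7 has no operative effect of its own apart from Article 3 and is therefore inoperative. Article 8 makes Article 3 an essential term, and Article 3 is the provision held invalid; under Article 8, the entire will is therefore void. No provision of the will survives.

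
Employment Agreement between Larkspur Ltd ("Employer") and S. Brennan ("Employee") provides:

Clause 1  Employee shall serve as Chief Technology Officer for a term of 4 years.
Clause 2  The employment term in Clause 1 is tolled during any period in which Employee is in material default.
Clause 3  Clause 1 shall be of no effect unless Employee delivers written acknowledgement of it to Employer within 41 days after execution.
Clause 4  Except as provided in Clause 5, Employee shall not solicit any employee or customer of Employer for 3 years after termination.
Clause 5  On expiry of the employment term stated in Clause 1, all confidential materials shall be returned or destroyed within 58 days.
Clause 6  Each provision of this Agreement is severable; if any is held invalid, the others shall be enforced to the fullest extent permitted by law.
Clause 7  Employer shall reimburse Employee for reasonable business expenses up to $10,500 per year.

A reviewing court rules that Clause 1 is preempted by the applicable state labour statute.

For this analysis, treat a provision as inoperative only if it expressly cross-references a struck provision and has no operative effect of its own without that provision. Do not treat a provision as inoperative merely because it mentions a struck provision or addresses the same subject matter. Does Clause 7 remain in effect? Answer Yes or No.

Clause 1 is struck. Clause 2 operates only by reference to Clause 1, so it falls with Clause 1. The only function of Clause 3 is the acknowledgement condition for Clause 1, so it cannot stand once Clause 1 is removed. Clause 5 has no operative effect of its own apart from Clause 1 and is therefore inoperative. Clause 4 mentions Clause 5 but its own obligation stands independently of Clause 5, so Clause 4 is not affected. Under the severability clause in Clause 6, the remaining provisions continue in force. That leaves Clause 4, Clause 6, and Clause 7 in effect. Clause 7 is among the surviving provisions, so the answer is yes.

Yes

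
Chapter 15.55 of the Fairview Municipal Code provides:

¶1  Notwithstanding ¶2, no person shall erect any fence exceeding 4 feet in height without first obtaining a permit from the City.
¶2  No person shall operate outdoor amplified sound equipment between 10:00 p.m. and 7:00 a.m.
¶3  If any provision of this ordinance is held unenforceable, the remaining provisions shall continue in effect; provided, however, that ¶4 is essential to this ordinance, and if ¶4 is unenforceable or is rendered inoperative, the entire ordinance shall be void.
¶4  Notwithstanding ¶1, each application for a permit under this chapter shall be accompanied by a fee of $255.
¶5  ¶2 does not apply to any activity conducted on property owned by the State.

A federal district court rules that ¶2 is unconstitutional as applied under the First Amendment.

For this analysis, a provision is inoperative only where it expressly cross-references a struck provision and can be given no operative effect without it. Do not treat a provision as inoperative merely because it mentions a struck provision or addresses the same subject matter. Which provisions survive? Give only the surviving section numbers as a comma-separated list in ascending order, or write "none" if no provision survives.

1, 3, 4

¶2 is struck. The only function of ¶5 is the public-property exemption from ¶2, so it cannot stand once ¶2 is removed. ¶1 mentions ¶2 but its own obligation stands independently of ¶2, so ¶1 is not affected. ¶3 makes ¶4 an essential term, but ¶4 is unaffected, so the severability proviso in ¶3 preserves the remaining provisions. The provisions still in force are ¶1, ¶3, and ¶4.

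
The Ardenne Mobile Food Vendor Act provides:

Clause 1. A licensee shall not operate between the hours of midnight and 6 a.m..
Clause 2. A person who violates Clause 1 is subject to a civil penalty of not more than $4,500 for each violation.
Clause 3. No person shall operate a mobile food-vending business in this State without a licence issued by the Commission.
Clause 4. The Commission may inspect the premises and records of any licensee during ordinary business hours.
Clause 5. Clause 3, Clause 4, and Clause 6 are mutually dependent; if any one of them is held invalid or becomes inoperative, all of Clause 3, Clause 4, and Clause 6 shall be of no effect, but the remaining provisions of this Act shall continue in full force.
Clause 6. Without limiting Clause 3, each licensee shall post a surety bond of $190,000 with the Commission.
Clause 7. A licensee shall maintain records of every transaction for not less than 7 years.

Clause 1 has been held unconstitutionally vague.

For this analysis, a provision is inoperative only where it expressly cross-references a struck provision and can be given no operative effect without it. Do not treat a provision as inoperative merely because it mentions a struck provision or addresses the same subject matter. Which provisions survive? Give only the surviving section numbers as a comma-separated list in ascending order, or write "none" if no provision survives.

3, 4, 5, 6, 7

Clause 1 is struck. Clause 2 merely fixes the civil penalty for violating Clause 1; with Clause 1 gone it has nothing to operate on and falls away. Clause 5 ties Clause 3, Clause 4, and Clause 6 together, but none of those is affected here; the remaining provisions continue in force under Clause 5. The provisions still in force are Clause 3, Clause 4, Clause 5, Clause 6, and Clause 7.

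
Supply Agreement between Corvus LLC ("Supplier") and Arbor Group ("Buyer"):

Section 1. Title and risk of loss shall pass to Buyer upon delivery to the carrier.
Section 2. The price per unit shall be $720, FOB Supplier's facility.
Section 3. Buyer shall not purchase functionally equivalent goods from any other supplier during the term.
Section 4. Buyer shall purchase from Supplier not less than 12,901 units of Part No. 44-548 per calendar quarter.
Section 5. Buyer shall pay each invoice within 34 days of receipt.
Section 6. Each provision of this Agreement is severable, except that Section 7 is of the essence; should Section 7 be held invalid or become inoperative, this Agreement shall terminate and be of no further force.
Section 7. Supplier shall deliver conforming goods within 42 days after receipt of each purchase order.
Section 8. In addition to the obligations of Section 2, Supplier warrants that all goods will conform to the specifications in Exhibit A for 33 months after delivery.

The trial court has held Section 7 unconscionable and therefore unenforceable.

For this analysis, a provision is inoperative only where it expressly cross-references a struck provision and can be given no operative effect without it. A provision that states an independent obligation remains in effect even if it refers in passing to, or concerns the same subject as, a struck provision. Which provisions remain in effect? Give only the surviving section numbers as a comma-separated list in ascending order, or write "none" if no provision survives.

none

Section 7 is struck. No other provision's operative terms depend on Section 7. Section 6 makes Section 7 an essential term, and Section 7 is the provision held invalid; under Section 6, the entire Agreement is therefore void. No provision of the Agreement survives.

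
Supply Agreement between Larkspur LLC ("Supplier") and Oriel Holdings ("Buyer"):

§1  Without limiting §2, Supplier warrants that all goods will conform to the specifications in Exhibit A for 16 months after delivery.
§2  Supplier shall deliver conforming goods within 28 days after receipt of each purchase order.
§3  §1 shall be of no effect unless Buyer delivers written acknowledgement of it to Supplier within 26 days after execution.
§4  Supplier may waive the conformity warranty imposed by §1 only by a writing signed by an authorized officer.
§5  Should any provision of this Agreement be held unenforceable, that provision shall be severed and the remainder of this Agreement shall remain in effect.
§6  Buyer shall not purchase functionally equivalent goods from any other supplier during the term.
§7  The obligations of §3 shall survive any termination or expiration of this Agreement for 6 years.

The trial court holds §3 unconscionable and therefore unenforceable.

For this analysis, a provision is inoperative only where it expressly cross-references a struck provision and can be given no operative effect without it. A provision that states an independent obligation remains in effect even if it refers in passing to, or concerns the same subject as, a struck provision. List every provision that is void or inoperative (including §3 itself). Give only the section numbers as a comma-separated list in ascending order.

3, 7

§3 is struck. §7 merely fixes the survival period for §3; with §3 gone it has nothing to operate on and falls away. Under the severability clause in §5, the remaining provisions continue in force. The provisions still in force are §1, §2, §4, §5, and §6.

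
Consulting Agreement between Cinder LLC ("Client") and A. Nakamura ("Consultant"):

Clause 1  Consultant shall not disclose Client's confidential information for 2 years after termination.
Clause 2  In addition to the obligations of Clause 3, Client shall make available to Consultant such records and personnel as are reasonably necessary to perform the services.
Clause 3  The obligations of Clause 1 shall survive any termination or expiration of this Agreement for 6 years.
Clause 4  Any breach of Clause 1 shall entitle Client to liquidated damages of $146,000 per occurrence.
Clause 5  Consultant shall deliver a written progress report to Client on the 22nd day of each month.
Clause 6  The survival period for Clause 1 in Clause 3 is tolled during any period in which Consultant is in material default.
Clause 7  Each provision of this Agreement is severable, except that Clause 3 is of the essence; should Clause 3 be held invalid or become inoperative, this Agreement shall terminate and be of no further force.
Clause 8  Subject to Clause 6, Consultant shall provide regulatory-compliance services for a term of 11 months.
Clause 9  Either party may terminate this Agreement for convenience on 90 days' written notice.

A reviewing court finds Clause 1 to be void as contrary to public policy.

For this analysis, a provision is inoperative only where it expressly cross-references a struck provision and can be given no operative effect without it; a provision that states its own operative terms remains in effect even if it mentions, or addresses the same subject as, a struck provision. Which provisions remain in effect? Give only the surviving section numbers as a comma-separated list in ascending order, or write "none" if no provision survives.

none

Clause 1 is struck. Clause 3 merely fixes the survival period for Clause 1; with Clause 1 gone it has nothing to operate on and falls away. Clause 4 has no operative effect of its own apart from Clause 1 and is therefore inoperative. The whole of Clause 6 is the tolling of the survival period for Clause 1, defined by reference to Clause 3, so Clause 6 cannot stand once Clause 3 is removed. Clause 7 makes Clause 3 an essential term, and Clause 3 has been rendered inoperative by the cascade; under Clause 7, the entire Agreement is therefore void. No provision of the Agreement survives.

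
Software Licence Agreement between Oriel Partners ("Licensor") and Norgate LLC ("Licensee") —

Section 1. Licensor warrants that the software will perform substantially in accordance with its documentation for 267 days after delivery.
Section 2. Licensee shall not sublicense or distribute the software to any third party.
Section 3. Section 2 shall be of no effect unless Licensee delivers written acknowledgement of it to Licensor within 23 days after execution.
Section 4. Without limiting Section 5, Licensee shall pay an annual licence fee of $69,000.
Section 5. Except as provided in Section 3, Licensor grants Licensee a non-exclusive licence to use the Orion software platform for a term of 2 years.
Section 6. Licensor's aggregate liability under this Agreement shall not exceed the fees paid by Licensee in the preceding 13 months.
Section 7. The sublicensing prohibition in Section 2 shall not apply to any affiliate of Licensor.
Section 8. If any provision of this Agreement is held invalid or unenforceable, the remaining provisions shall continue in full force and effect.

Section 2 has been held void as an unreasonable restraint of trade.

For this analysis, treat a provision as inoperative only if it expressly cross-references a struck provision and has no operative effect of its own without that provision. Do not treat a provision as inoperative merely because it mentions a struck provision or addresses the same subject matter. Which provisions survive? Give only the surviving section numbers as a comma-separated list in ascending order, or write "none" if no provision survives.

Section 2 is struck. Section 3 merely fixes the acknowledgement condition for Section 2; with Section 2 gone it has nothing to operate on and falls away. The whole of Section 7 is the carve-out from the sublicensing prohibition, defined by reference to Section 2, so Section 7 cannot stand once Section 2 is removed. Although Section 5 refers to Section 3, its operative terms do not depend on Section 3, so it remains in effect. Under the severability clause in Section 8, the remaining provisions continue in force. That leaves Section 1, Section 4, Section 5, Section 6, and Section 8 in effect.

1, 4, 5, 6, 8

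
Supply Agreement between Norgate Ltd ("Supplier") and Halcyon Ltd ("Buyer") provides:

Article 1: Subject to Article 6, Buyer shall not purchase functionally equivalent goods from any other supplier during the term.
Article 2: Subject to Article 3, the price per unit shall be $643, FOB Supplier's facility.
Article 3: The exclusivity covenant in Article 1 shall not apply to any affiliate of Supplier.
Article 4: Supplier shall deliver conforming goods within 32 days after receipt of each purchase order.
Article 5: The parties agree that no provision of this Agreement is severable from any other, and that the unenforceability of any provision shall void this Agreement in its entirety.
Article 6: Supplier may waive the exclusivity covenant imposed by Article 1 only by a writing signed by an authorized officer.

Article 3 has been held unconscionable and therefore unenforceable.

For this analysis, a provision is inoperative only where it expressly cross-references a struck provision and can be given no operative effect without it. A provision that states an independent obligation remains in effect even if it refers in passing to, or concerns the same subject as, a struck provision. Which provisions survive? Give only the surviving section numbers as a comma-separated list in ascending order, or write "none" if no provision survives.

Article 3 is struck. Nothing else in the Agreement is defined by reference to Article 3. Article 5 provides that the Agreement is not severable, so the invalidity of any one provision voids the entire Agreement. No provision of the Agreement survives.

none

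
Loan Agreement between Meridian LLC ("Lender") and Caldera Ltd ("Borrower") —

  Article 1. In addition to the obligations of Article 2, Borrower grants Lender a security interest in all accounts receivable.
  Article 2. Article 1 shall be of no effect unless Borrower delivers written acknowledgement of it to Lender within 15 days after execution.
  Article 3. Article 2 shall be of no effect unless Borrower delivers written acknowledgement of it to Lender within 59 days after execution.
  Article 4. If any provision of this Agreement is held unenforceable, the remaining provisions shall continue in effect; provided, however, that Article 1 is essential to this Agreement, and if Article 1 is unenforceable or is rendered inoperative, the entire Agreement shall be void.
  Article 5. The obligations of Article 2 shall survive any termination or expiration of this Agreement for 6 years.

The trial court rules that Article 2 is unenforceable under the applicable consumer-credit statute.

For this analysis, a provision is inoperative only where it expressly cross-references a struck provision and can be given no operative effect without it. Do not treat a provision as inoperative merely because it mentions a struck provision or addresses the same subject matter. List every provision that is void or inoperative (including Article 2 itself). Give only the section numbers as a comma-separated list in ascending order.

Article 2 is struck. Article 3 has no operative effect of its own apart from Article 2 and is therefore inoperative. Article 5 merely fixes the survival period for Article 2; with Article 2 gone it has nothing to operate on and falls away. Although Article 1 refers to Article 2, its operative terms do not depend on Article 2, so it remains in effect. Article 4 makes Article 1 an essential term, but Article 1 is unaffected, so the severability proviso in Article 4 preserves the remaining provisions. Article 1 and Article 4 remain in effect.

2, 3, 5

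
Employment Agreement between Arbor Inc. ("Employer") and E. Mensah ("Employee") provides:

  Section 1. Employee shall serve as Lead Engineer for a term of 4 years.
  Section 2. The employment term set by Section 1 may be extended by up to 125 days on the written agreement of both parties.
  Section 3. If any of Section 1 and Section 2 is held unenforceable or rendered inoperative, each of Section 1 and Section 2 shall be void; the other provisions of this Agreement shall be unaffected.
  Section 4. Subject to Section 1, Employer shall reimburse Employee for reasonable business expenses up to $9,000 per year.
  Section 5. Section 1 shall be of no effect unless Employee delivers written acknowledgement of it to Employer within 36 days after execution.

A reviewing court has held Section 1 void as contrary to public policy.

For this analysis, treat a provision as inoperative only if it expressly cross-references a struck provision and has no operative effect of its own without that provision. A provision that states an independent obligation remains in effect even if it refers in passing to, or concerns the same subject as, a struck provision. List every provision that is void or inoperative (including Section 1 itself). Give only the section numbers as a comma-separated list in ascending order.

1, 2, 5

Section 1 is struck. The whole of Section 2 is the extension of the employment term, defined by reference to Section 1, so Section 2 cannot stand once Section 1 is removed. Section 5 operates only by reference to Section 1, so it falls with Section 1. Section 4 mentions Section 1 but its own obligation stands independently of Section 1, so Section 4 is not affected. Section 3 declares Section 1 and Section 2 mutually dependent; since one of them has fallen, all of them are of no effect. The remainder continues in force under Section 3. That leaves Section 3 and Section 4 in effect.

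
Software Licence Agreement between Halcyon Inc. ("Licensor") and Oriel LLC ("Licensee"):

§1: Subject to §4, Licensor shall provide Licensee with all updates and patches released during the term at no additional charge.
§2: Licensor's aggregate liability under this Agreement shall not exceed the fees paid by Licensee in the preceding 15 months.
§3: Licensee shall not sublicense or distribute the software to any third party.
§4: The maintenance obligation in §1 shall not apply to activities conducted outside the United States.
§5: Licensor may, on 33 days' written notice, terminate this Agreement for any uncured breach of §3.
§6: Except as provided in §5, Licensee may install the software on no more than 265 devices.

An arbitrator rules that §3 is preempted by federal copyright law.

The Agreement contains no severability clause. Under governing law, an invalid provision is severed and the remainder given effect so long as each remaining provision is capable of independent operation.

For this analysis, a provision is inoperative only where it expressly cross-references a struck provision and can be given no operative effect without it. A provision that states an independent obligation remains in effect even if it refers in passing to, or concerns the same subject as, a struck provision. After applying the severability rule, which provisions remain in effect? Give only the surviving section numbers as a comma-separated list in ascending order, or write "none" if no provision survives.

§3 is struck. §5 merely fixes the termination right for breach of §3; with §3 gone it has nothing to operate on and falls away. Although §6 refers to §5, its operative terms do not depend on §5, so it remains in effect. With no severability clause, the stated default rule severs what cannot stand and enforces each remaining provision that can operate on its own. The provisions still in force are §1, §2, §4, and §6.

1, 2, 4, 6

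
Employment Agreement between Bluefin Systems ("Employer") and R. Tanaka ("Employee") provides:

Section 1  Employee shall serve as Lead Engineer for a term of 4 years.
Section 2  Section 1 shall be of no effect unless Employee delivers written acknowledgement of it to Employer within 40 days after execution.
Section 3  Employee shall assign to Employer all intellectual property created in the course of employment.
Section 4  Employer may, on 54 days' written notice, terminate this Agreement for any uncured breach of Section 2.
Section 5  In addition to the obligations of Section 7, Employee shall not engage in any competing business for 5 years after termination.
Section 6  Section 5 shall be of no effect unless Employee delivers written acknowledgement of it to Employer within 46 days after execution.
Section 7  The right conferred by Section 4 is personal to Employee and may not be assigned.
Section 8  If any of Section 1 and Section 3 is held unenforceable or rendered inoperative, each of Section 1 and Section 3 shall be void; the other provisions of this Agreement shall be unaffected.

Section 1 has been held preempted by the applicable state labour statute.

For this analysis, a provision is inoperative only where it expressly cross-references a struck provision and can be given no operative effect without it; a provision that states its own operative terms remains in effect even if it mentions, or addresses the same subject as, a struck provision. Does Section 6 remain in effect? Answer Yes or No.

Yes

Section 1 is struck. Section 2 has no operative effect of its own apart from Section 1 and is therefore inoperative. The only function of Section 4 is the termination right for breach of Section 2, so it cannot stand once Section 2 is removed. Section 7 operates only by reference to Section 4, so it falls with Section 4. Section 5 mentions Section 7 but its own obligation stands independently of Section 7, so Section 5 is not affected. Section 8 declares Section 1 and Section 3 mutually dependent; since one of them has fallen, all of them are of no effect. That brings down Section 3 as well. The remainder continues in force under Section 8. The provisions still in force are Section 5, Section 6, and Section 8. Section 6 is among the surviving provisions, so the answer is yes.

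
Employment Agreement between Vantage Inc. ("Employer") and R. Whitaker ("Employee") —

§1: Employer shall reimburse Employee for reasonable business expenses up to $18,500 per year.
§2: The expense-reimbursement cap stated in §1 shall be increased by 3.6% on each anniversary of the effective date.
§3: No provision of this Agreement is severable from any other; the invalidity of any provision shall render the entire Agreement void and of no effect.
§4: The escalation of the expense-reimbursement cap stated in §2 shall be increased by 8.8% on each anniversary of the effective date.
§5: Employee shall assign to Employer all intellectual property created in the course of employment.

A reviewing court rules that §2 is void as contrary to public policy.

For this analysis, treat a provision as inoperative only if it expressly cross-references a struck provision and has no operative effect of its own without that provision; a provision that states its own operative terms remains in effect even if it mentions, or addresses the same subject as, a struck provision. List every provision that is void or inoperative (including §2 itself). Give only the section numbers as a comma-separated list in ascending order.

§2 is struck. §4 operates only by reference to §2, so it falls with §2. §3 provides that the Agreement is not severable, so the invalidity of any one provision voids the entire Agreement. No provision of the Agreement survives.

1, 2, 3, 4, 5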